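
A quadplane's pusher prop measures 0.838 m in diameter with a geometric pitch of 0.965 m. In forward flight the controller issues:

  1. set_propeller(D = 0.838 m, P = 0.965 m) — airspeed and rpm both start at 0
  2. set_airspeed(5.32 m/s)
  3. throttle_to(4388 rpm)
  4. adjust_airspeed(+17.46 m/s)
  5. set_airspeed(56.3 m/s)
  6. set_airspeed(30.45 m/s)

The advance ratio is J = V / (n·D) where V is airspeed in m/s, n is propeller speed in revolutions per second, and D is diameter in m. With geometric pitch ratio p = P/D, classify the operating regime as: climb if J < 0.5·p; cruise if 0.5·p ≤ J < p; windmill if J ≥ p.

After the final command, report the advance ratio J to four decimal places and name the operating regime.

set_propeller: D = 0.838 m, P = 0.965 m (p = P/D = 1.151551); state ← (V=0, rpm=0)
set_airspeed(5.32): V ← 5.32 m/s
throttle_to(4388): rpm ← 4388
adjust_airspeed(+17.46): V ← 5.32 +17.46 = 22.78 m/s
set_airspeed(56.3): V ← 56.3 m/s
set_airspeed(30.45): V ← 30.45 m/s
final state: V = 30.45 m/s, rpm = 4388 → n = rpm/60 = 73.133333 rev/s
J = V / (n·D) = 30.45 / (73.133333 × 0.838) = 0.496853
regime bands: climb J<0.5758 | cruise [0.5758, 1.1516) | windmill J≥1.1516
J = 0.4969 → climb

J = 0.4969, regime = climb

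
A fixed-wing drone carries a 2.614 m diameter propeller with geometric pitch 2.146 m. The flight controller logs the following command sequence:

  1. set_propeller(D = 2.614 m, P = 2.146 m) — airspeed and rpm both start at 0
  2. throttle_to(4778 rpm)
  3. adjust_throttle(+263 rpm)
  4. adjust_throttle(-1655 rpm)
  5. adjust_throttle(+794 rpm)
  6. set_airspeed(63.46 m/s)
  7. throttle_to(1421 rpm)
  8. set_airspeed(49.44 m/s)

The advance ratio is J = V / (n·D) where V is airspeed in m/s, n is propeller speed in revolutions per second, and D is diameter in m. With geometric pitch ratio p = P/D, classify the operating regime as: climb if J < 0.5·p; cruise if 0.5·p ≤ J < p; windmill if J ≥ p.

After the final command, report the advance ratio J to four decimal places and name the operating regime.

J = 0.7986, regime = cruise

set_propeller: D = 2.614 m, P = 2.146 m (p = P/D = 0.820964); state ← (V=0, rpm=0)
throttle_to(4778): rpm ← 4778
adjust_throttle(+263): rpm ← 4778 +263 = 5041
adjust_throttle(-1655): rpm ← 5041 -1655 = 3386
adjust_throttle(+794): rpm ← 3386 +794 = 4180
set_airspeed(63.46): V ← 63.46 m/s
throttle_to(1421): rpm ← 1421
set_airspeed(49.44): V ← 49.44 m/s
final state: V = 49.44 m/s, rpm = 1421 → n = rpm/60 = 23.683333 rev/s
J = V / (n·D) = 49.44 / (23.683333 × 2.614) = 0.798601
regime bands: climb J<0.4105 | cruise [0.4105, 0.8210) | windmill J≥0.8210
J = 0.7986 → cruise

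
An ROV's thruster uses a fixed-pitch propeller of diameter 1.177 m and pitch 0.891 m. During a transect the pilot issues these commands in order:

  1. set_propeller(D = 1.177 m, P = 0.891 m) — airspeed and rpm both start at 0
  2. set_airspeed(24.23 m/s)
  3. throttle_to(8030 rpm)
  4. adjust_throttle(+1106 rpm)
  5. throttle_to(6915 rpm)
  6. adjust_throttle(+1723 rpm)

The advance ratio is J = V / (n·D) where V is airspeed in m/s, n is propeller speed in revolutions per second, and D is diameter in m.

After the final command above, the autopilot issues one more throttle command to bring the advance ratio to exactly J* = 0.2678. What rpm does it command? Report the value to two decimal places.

set_propeller: D = 1.177 m, P = 0.891 m (p = P/D = 0.757009); state ← (V=0, rpm=0)
set_airspeed(24.23): V ← 24.23 m/s
throttle_to(8030): rpm ← 8030
adjust_throttle(+1106): rpm ← 8030 +1106 = 9136
throttle_to(6915): rpm ← 6915
adjust_throttle(+1723): rpm ← 6915 +1723 = 8638
final state: V = 24.23 m/s, rpm = 8638 → n = rpm/60 = 143.966667 rev/s
target J* = 0.2678; solve J* = V/(n·D) for n: n = V/(J*·D) = 24.23/(0.2678 × 1.177) = 76.871681 rev/s
rpm = 60·n = 4612.300865

rpm = 4612.30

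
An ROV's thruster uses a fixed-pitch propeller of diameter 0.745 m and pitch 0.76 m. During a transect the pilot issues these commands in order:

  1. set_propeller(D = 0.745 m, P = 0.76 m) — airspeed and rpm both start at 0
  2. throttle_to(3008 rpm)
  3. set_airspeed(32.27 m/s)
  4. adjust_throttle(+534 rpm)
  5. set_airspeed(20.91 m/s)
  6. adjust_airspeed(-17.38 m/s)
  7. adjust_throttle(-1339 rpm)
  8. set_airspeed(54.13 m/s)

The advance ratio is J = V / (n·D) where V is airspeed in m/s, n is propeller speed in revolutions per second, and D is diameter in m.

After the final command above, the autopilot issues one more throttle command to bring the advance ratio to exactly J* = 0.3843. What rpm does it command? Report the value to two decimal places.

set_propeller: D = 0.745 m, P = 0.76 m (p = P/D = 1.020134); state ← (V=0, rpm=0)
throttle_to(3008): rpm ← 3008
set_airspeed(32.27): V ← 32.27 m/s
adjust_throttle(+534): rpm ← 3008 +534 = 3542
set_airspeed(20.91): V ← 20.91 m/s
adjust_airspeed(-17.38): V ← 20.91 -17.38 = 3.53 m/s
adjust_throttle(-1339): rpm ← 3542 -1339 = 2203
set_airspeed(54.13): V ← 54.13 m/s
final state: V = 54.13 m/s, rpm = 2203 → n = rpm/60 = 36.716667 rev/s
target J* = 0.3843; solve J* = V/(n·D) for n: n = V/(J*·D) = 54.13/(0.3843 × 0.745) = 189.065100 rev/s
rpm = 60·n = 11343.906030

rpm = 11343.91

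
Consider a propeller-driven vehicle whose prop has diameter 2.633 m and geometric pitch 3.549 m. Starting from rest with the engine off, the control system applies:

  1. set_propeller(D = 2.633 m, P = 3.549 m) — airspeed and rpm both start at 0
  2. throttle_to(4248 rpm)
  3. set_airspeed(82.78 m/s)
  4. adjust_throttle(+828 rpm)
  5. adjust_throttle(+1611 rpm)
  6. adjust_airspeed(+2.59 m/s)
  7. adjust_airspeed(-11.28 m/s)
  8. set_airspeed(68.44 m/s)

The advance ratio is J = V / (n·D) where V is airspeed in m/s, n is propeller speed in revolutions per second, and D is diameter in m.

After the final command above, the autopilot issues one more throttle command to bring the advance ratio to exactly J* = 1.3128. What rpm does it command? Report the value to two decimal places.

rpm = 1187.99

set_propeller: D = 2.633 m, P = 3.549 m (p = P/D = 1.347892); state ← (V=0, rpm=0)
throttle_to(4248): rpm ← 4248
set_airspeed(82.78): V ← 82.78 m/s
adjust_throttle(+828): rpm ← 4248 +828 = 5076
adjust_throttle(+1611): rpm ← 5076 +1611 = 6687
adjust_airspeed(+2.59): V ← 82.78 +2.59 = 85.37 m/s
adjust_airspeed(-11.28): V ← 85.37 -11.28 = 74.09 m/s
set_airspeed(68.44): V ← 68.44 m/s
final state: V = 68.44 m/s, rpm = 6687 → n = rpm/60 = 111.450000 rev/s
target J* = 1.3128; solve J* = V/(n·D) for n: n = V/(J*·D) = 68.44/(1.3128 × 2.633) = 19.799790 rev/s
rpm = 60·n = 1187.987372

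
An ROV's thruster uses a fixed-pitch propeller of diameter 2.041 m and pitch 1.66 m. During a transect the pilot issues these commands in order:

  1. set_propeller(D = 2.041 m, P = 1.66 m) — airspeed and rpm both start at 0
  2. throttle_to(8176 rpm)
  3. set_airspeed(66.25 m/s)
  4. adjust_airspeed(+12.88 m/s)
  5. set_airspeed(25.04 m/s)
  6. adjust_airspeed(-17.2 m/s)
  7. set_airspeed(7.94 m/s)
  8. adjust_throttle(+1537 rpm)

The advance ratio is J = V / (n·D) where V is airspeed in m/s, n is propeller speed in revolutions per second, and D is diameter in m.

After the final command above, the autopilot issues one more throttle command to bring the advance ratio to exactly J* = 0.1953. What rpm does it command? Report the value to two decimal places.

set_propeller: D = 2.041 m, P = 1.66 m (p = P/D = 0.813327); state ← (V=0, rpm=0)
throttle_to(8176): rpm ← 8176
set_airspeed(66.25): V ← 66.25 m/s
adjust_airspeed(+12.88): V ← 66.25 +12.88 = 79.13 m/s
set_airspeed(25.04): V ← 25.04 m/s
adjust_airspeed(-17.2): V ← 25.04 -17.2 = 7.84 m/s
set_airspeed(7.94): V ← 7.94 m/s
adjust_throttle(+1537): rpm ← 8176 +1537 = 9713
final state: V = 7.94 m/s, rpm = 9713 → n = rpm/60 = 161.883333 rev/s
target J* = 0.1953; solve J* = V/(n·D) for n: n = V/(J*·D) = 7.94/(0.1953 × 2.041) = 19.919354 rev/s
rpm = 60·n = 1195.161253

rpm = 1195.16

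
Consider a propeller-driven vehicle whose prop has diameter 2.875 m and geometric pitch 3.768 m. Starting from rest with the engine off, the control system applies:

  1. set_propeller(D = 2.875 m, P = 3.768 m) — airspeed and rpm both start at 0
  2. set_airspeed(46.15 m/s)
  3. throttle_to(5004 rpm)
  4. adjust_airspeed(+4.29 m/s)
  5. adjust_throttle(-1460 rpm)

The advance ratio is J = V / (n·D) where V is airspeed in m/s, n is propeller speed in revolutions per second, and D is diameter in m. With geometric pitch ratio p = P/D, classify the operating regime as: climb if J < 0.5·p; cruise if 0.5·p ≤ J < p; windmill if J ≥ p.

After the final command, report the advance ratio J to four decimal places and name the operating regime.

set_propeller: D = 2.875 m, P = 3.768 m (p = P/D = 1.310609); state ← (V=0, rpm=0)
set_airspeed(46.15): V ← 46.15 m/s
throttle_to(5004): rpm ← 5004
adjust_airspeed(+4.29): V ← 46.15 +4.29 = 50.44 m/s
adjust_throttle(-1460): rpm ← 5004 -1460 = 3544
final state: V = 50.44 m/s, rpm = 3544 → n = rpm/60 = 59.066667 rev/s
J = V / (n·D) = 50.44 / (59.066667 × 2.875) = 0.297026
regime bands: climb J<0.6553 | cruise [0.6553, 1.3106) | windmill J≥1.3106
J = 0.2970 → climb

J = 0.2970, regime = climb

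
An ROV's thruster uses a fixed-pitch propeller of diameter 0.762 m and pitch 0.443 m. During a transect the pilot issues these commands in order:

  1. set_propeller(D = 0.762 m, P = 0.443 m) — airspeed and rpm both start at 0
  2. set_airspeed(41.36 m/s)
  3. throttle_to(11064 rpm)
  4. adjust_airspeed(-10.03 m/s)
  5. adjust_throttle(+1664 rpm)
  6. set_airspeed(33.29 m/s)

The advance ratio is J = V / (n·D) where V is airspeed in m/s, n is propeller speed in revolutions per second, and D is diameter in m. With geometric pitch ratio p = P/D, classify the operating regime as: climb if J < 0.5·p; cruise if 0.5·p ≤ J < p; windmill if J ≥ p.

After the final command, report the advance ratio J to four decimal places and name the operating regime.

J = 0.2059, regime = climb

set_propeller: D = 0.762 m, P = 0.443 m (p = P/D = 0.581365); state ← (V=0, rpm=0)
set_airspeed(41.36): V ← 41.36 m/s
throttle_to(11064): rpm ← 11064
adjust_airspeed(-10.03): V ← 41.36 -10.03 = 31.33 m/s
adjust_throttle(+1664): rpm ← 11064 +1664 = 12728
set_airspeed(33.29): V ← 33.29 m/s
final state: V = 33.29 m/s, rpm = 12728 → n = rpm/60 = 212.133333 rev/s
J = V / (n·D) = 33.29 / (212.133333 × 0.762) = 0.205944
regime bands: climb J<0.2907 | cruise [0.2907, 0.5814) | windmill J≥0.5814
J = 0.2059 → climb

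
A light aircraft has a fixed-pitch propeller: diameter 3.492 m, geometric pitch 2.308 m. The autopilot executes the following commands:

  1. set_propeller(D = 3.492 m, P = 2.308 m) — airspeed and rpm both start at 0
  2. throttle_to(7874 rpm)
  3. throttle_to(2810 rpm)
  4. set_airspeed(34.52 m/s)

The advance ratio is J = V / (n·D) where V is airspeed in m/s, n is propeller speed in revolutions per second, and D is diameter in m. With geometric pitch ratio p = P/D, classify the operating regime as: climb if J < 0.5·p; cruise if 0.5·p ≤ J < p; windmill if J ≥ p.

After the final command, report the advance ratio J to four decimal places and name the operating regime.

J = 0.2111, regime = climb

set_propeller: D = 3.492 m, P = 2.308 m (p = P/D = 0.660939); state ← (V=0, rpm=0)
throttle_to(7874): rpm ← 7874
throttle_to(2810): rpm ← 2810
set_airspeed(34.52): V ← 34.52 m/s
final state: V = 34.52 m/s, rpm = 2810 → n = rpm/60 = 46.833333 rev/s
J = V / (n·D) = 34.52 / (46.833333 × 3.492) = 0.211077
regime bands: climb J<0.3305 | cruise [0.3305, 0.6609) | windmill J≥0.6609
J = 0.2111 → climb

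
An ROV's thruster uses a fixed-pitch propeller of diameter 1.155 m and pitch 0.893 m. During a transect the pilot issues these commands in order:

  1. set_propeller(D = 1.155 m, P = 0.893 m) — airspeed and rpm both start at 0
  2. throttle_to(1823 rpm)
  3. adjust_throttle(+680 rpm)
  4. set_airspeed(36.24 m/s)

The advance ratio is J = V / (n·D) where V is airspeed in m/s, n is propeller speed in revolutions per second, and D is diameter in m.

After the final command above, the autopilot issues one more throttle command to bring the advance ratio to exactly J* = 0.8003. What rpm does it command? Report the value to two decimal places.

rpm = 2352.36

set_propeller: D = 1.155 m, P = 0.893 m (p = P/D = 0.773160); state ← (V=0, rpm=0)
throttle_to(1823): rpm ← 1823
adjust_throttle(+680): rpm ← 1823 +680 = 2503
set_airspeed(36.24): V ← 36.24 m/s
final state: V = 36.24 m/s, rpm = 2503 → n = rpm/60 = 41.716667 rev/s
target J* = 0.8003; solve J* = V/(n·D) for n: n = V/(J*·D) = 36.24/(0.8003 × 1.155) = 39.206077 rev/s
rpm = 60·n = 2352.364617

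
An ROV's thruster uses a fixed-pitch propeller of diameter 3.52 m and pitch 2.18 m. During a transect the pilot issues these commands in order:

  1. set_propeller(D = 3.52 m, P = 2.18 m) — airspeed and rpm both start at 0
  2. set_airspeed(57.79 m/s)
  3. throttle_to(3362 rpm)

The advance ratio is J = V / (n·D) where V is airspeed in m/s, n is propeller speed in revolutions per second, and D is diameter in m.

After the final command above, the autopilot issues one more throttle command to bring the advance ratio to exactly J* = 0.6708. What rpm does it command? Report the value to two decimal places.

set_propeller: D = 3.52 m, P = 2.18 m (p = P/D = 0.619318); state ← (V=0, rpm=0)
set_airspeed(57.79): V ← 57.79 m/s
throttle_to(3362): rpm ← 3362
final state: V = 57.79 m/s, rpm = 3362 → n = rpm/60 = 56.033333 rev/s
target J* = 0.6708; solve J* = V/(n·D) for n: n = V/(J*·D) = 57.79/(0.6708 × 3.52) = 24.474677 rev/s
rpm = 60·n = 1468.480647

rpm = 1468.48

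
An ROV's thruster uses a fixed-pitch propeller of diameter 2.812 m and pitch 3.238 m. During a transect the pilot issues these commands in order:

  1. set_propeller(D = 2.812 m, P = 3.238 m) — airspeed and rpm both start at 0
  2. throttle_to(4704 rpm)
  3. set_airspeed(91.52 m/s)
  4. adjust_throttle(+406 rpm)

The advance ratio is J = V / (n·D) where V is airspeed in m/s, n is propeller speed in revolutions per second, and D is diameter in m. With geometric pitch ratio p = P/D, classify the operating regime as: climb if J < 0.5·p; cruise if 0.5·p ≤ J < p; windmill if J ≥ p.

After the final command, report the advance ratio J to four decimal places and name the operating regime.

set_propeller: D = 2.812 m, P = 3.238 m (p = P/D = 1.151494); state ← (V=0, rpm=0)
throttle_to(4704): rpm ← 4704
set_airspeed(91.52): V ← 91.52 m/s
adjust_throttle(+406): rpm ← 4704 +406 = 5110
final state: V = 91.52 m/s, rpm = 5110 → n = rpm/60 = 85.166667 rev/s
J = V / (n·D) = 91.52 / (85.166667 × 2.812) = 0.382148
regime bands: climb J<0.5757 | cruise [0.5757, 1.1515) | windmill J≥1.1515
J = 0.3821 → climb

J = 0.3821, regime = climb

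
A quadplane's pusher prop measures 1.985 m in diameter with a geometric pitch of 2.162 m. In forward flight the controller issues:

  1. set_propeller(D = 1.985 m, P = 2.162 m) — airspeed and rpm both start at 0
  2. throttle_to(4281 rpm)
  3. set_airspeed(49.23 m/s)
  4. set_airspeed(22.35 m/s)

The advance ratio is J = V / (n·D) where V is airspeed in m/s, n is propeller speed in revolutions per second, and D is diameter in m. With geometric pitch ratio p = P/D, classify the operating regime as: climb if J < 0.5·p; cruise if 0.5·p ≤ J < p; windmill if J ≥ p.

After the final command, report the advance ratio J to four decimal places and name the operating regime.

set_propeller: D = 1.985 m, P = 2.162 m (p = P/D = 1.089169); state ← (V=0, rpm=0)
throttle_to(4281): rpm ← 4281
set_airspeed(49.23): V ← 49.23 m/s
set_airspeed(22.35): V ← 22.35 m/s
final state: V = 22.35 m/s, rpm = 4281 → n = rpm/60 = 71.350000 rev/s
J = V / (n·D) = 22.35 / (71.350000 × 1.985) = 0.157806
regime bands: climb J<0.5446 | cruise [0.5446, 1.0892) | windmill J≥1.0892
J = 0.1578 → climb

J = 0.1578, regime = climb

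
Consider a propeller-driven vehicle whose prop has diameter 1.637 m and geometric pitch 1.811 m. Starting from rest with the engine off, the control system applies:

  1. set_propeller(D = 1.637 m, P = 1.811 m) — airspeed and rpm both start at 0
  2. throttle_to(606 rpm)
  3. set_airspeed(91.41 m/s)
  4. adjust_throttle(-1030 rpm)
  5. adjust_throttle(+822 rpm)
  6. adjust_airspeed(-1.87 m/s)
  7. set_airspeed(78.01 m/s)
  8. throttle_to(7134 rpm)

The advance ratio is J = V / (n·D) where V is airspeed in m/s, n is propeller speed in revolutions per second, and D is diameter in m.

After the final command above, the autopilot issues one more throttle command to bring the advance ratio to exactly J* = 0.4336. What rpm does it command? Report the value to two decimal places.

rpm = 6594.22

set_propeller: D = 1.637 m, P = 1.811 m (p = P/D = 1.106292); state ← (V=0, rpm=0)
throttle_to(606): rpm ← 606
set_airspeed(91.41): V ← 91.41 m/s
adjust_throttle(-1030): rpm ← 606 -1030 = -424
adjust_throttle(+822): rpm ← -424 +822 = 398
adjust_airspeed(-1.87): V ← 91.41 -1.87 = 89.54 m/s
set_airspeed(78.01): V ← 78.01 m/s
throttle_to(7134): rpm ← 7134
final state: V = 78.01 m/s, rpm = 7134 → n = rpm/60 = 118.900000 rev/s
target J* = 0.4336; solve J* = V/(n·D) for n: n = V/(J*·D) = 78.01/(0.4336 × 1.637) = 109.903703 rev/s
rpm = 60·n = 6594.222173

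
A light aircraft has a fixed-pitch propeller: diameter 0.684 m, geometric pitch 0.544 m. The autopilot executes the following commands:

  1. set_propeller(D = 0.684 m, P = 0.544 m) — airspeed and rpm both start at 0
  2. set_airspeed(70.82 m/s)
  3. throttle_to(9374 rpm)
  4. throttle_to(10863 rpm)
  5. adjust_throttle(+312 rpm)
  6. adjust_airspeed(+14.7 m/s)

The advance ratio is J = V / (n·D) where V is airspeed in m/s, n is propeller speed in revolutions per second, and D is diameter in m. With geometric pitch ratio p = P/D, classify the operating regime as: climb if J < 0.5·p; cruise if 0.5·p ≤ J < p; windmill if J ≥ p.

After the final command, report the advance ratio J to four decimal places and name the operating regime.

J = 0.6713, regime = cruise

set_propeller: D = 0.684 m, P = 0.544 m (p = P/D = 0.795322); state ← (V=0, rpm=0)
set_airspeed(70.82): V ← 70.82 m/s
throttle_to(9374): rpm ← 9374
throttle_to(10863): rpm ← 10863
adjust_throttle(+312): rpm ← 10863 +312 = 11175
adjust_airspeed(+14.7): V ← 70.82 +14.7 = 85.52 m/s
final state: V = 85.52 m/s, rpm = 11175 → n = rpm/60 = 186.250000 rev/s
J = V / (n·D) = 85.52 / (186.250000 × 0.684) = 0.671298
regime bands: climb J<0.3977 | cruise [0.3977, 0.7953) | windmill J≥0.7953
J = 0.6713 → cruise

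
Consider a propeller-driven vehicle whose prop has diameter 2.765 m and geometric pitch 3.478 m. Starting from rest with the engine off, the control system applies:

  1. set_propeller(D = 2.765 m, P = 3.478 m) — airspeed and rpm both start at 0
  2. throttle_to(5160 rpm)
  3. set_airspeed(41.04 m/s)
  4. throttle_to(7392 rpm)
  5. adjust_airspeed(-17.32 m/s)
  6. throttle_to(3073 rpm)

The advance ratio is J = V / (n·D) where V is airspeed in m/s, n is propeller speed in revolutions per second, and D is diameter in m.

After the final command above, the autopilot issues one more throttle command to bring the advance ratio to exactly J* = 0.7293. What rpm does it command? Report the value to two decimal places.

rpm = 705.77

set_propeller: D = 2.765 m, P = 3.478 m (p = P/D = 1.257866); state ← (V=0, rpm=0)
throttle_to(5160): rpm ← 5160
set_airspeed(41.04): V ← 41.04 m/s
throttle_to(7392): rpm ← 7392
adjust_airspeed(-17.32): V ← 41.04 -17.32 = 23.72 m/s
throttle_to(3073): rpm ← 3073
final state: V = 23.72 m/s, rpm = 3073 → n = rpm/60 = 51.216667 rev/s
target J* = 0.7293; solve J* = V/(n·D) for n: n = V/(J*·D) = 23.72/(0.7293 × 2.765) = 11.762871 rev/s
rpm = 60·n = 705.772262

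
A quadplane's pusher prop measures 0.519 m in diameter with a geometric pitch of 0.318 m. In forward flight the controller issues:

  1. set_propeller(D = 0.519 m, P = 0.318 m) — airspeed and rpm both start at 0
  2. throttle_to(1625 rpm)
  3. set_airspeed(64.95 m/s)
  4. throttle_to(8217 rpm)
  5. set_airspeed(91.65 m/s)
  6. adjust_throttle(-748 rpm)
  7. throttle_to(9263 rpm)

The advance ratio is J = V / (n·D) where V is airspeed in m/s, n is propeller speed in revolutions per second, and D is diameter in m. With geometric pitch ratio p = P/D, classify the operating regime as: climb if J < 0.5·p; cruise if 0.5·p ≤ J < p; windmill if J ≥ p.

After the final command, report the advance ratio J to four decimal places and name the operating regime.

set_propeller: D = 0.519 m, P = 0.318 m (p = P/D = 0.612717); state ← (V=0, rpm=0)
throttle_to(1625): rpm ← 1625
set_airspeed(64.95): V ← 64.95 m/s
throttle_to(8217): rpm ← 8217
set_airspeed(91.65): V ← 91.65 m/s
adjust_throttle(-748): rpm ← 8217 -748 = 7469
throttle_to(9263): rpm ← 9263
final state: V = 91.65 m/s, rpm = 9263 → n = rpm/60 = 154.383333 rev/s
J = V / (n·D) = 91.65 / (154.383333 × 0.519) = 1.143838
regime bands: climb J<0.3064 | cruise [0.3064, 0.6127) | windmill J≥0.6127
J = 1.1438 → windmill

J = 1.1438, regime = windmill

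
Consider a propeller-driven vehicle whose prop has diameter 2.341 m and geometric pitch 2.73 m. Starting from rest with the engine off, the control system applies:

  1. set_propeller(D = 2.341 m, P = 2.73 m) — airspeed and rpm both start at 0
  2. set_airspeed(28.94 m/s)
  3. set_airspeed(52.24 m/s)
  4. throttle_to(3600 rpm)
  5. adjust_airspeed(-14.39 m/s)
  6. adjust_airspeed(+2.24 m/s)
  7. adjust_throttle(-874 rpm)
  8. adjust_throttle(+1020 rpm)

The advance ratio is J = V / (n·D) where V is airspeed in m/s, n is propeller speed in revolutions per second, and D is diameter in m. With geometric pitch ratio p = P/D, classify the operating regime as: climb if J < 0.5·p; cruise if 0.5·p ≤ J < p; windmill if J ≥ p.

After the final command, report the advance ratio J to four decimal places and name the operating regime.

J = 0.2743, regime = climb

set_propeller: D = 2.341 m, P = 2.73 m (p = P/D = 1.166168); state ← (V=0, rpm=0)
set_airspeed(28.94): V ← 28.94 m/s
set_airspeed(52.24): V ← 52.24 m/s
throttle_to(3600): rpm ← 3600
adjust_airspeed(-14.39): V ← 52.24 -14.39 = 37.85 m/s
adjust_airspeed(+2.24): V ← 37.85 +2.24 = 40.09 m/s
adjust_throttle(-874): rpm ← 3600 -874 = 2726
adjust_throttle(+1020): rpm ← 2726 +1020 = 3746
final state: V = 40.09 m/s, rpm = 3746 → n = rpm/60 = 62.433333 rev/s
J = V / (n·D) = 40.09 / (62.433333 × 2.341) = 0.274295
regime bands: climb J<0.5831 | cruise [0.5831, 1.1662) | windmill J≥1.1662
J = 0.2743 → climb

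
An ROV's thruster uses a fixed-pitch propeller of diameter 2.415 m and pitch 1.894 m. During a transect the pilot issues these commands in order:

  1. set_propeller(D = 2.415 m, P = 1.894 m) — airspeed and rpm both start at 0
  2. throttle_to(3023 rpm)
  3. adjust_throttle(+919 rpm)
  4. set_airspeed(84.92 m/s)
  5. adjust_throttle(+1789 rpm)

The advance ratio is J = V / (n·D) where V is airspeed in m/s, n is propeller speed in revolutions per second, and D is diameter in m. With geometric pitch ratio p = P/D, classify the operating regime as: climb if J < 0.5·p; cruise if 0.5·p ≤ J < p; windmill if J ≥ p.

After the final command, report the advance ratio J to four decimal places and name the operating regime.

set_propeller: D = 2.415 m, P = 1.894 m (p = P/D = 0.784265); state ← (V=0, rpm=0)
throttle_to(3023): rpm ← 3023
adjust_throttle(+919): rpm ← 3023 +919 = 3942
set_airspeed(84.92): V ← 84.92 m/s
adjust_throttle(+1789): rpm ← 3942 +1789 = 5731
final state: V = 84.92 m/s, rpm = 5731 → n = rpm/60 = 95.516667 rev/s
J = V / (n·D) = 84.92 / (95.516667 × 2.415) = 0.368141
regime bands: climb J<0.3921 | cruise [0.3921, 0.7843) | windmill J≥0.7843
J = 0.3681 → climb

J = 0.3681, regime = climb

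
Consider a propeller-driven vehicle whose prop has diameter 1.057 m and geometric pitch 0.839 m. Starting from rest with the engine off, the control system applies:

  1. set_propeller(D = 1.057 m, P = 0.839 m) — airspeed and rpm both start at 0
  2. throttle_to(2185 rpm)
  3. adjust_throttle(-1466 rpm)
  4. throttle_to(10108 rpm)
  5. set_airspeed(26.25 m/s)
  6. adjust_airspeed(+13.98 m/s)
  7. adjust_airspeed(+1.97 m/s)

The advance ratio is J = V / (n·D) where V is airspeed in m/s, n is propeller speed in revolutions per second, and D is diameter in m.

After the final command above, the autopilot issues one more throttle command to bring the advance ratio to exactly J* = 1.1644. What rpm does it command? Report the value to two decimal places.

rpm = 2057.25

set_propeller: D = 1.057 m, P = 0.839 m (p = P/D = 0.793756); state ← (V=0, rpm=0)
throttle_to(2185): rpm ← 2185
adjust_throttle(-1466): rpm ← 2185 -1466 = 719
throttle_to(10108): rpm ← 10108
set_airspeed(26.25): V ← 26.25 m/s
adjust_airspeed(+13.98): V ← 26.25 +13.98 = 40.23 m/s
adjust_airspeed(+1.97): V ← 40.23 +1.97 = 42.2 m/s
final state: V = 42.2 m/s, rpm = 10108 → n = rpm/60 = 168.466667 rev/s
target J* = 1.1644; solve J* = V/(n·D) for n: n = V/(J*·D) = 42.2/(1.1644 × 1.057) = 34.287456 rev/s
rpm = 60·n = 2057.247377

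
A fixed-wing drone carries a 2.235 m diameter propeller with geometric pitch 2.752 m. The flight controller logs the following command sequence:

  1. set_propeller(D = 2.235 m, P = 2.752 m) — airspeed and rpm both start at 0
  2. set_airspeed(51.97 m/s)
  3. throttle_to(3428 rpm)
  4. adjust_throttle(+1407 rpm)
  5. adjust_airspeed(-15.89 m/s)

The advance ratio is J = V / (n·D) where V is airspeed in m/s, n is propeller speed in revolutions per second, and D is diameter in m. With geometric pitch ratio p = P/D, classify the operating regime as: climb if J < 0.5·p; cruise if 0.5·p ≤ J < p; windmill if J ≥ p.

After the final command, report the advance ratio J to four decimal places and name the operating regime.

J = 0.2003, regime = climb

set_propeller: D = 2.235 m, P = 2.752 m (p = P/D = 1.231320); state ← (V=0, rpm=0)
set_airspeed(51.97): V ← 51.97 m/s
throttle_to(3428): rpm ← 3428
adjust_throttle(+1407): rpm ← 3428 +1407 = 4835
adjust_airspeed(-15.89): V ← 51.97 -15.89 = 36.08 m/s
final state: V = 36.08 m/s, rpm = 4835 → n = rpm/60 = 80.583333 rev/s
J = V / (n·D) = 36.08 / (80.583333 × 2.235) = 0.200329
regime bands: climb J<0.6157 | cruise [0.6157, 1.2313) | windmill J≥1.2313
J = 0.2003 → climb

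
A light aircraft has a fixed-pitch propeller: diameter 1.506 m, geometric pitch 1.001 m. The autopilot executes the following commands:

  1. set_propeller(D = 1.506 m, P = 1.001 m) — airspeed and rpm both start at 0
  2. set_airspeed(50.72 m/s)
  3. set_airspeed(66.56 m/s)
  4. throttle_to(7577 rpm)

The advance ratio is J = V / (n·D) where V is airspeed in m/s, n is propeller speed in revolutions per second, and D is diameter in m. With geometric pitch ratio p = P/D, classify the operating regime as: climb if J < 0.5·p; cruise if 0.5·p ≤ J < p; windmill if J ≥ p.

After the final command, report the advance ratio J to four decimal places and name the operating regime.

set_propeller: D = 1.506 m, P = 1.001 m (p = P/D = 0.664675); state ← (V=0, rpm=0)
set_airspeed(50.72): V ← 50.72 m/s
set_airspeed(66.56): V ← 66.56 m/s
throttle_to(7577): rpm ← 7577
final state: V = 66.56 m/s, rpm = 7577 → n = rpm/60 = 126.283333 rev/s
J = V / (n·D) = 66.56 / (126.283333 × 1.506) = 0.349979
regime bands: climb J<0.3323 | cruise [0.3323, 0.6647) | windmill J≥0.6647
J = 0.3500 → cruise

J = 0.3500, regime = cruise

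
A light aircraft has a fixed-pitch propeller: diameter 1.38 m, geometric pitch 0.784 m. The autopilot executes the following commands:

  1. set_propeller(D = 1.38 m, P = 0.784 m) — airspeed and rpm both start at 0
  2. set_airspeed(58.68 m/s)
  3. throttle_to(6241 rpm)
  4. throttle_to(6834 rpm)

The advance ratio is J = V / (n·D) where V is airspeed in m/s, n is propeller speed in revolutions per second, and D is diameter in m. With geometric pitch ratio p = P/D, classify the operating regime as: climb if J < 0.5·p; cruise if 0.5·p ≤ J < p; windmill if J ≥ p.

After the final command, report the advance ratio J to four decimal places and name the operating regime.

J = 0.3733, regime = cruise

set_propeller: D = 1.38 m, P = 0.784 m (p = P/D = 0.568116); state ← (V=0, rpm=0)
set_airspeed(58.68): V ← 58.68 m/s
throttle_to(6241): rpm ← 6241
throttle_to(6834): rpm ← 6834
final state: V = 58.68 m/s, rpm = 6834 → n = rpm/60 = 113.900000 rev/s
J = V / (n·D) = 58.68 / (113.900000 × 1.38) = 0.373325
regime bands: climb J<0.2841 | cruise [0.2841, 0.5681) | windmill J≥0.5681
J = 0.3733 → cruise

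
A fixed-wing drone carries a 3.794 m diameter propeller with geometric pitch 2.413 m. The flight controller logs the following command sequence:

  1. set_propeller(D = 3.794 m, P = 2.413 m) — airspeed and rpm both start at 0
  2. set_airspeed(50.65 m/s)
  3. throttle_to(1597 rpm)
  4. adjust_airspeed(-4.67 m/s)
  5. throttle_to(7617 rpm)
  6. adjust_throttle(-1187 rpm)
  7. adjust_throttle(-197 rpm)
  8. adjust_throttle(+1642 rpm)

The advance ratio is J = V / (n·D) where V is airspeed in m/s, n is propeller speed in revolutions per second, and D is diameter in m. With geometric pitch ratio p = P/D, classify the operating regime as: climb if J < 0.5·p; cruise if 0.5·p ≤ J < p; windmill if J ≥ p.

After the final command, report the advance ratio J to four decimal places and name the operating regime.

J = 0.0923, regime = climb

set_propeller: D = 3.794 m, P = 2.413 m (p = P/D = 0.636004); state ← (V=0, rpm=0)
set_airspeed(50.65): V ← 50.65 m/s
throttle_to(1597): rpm ← 1597
adjust_airspeed(-4.67): V ← 50.65 -4.67 = 45.98 m/s
throttle_to(7617): rpm ← 7617
adjust_throttle(-1187): rpm ← 7617 -1187 = 6430
adjust_throttle(-197): rpm ← 6430 -197 = 6233
adjust_throttle(+1642): rpm ← 6233 +1642 = 7875
final state: V = 45.98 m/s, rpm = 7875 → n = rpm/60 = 131.250000 rev/s
J = V / (n·D) = 45.98 / (131.250000 × 3.794) = 0.092336
regime bands: climb J<0.3180 | cruise [0.3180, 0.6360) | windmill J≥0.6360
J = 0.0923 → climb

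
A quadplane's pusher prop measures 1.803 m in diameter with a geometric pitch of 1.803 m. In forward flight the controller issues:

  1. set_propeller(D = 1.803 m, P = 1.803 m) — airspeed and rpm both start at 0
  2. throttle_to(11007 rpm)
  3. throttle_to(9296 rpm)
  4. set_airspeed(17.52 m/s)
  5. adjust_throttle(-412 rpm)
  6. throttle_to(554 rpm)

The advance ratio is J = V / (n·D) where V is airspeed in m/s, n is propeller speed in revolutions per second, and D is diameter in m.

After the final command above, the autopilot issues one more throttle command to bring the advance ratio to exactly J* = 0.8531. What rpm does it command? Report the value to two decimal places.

rpm = 683.42

set_propeller: D = 1.803 m, P = 1.803 m (p = P/D = 1.000000); state ← (V=0, rpm=0)
throttle_to(11007): rpm ← 11007
throttle_to(9296): rpm ← 9296
set_airspeed(17.52): V ← 17.52 m/s
adjust_throttle(-412): rpm ← 9296 -412 = 8884
throttle_to(554): rpm ← 554
final state: V = 17.52 m/s, rpm = 554 → n = rpm/60 = 9.233333 rev/s
target J* = 0.8531; solve J* = V/(n·D) for n: n = V/(J*·D) = 17.52/(0.8531 × 1.803) = 11.390386 rev/s
rpm = 60·n = 683.423146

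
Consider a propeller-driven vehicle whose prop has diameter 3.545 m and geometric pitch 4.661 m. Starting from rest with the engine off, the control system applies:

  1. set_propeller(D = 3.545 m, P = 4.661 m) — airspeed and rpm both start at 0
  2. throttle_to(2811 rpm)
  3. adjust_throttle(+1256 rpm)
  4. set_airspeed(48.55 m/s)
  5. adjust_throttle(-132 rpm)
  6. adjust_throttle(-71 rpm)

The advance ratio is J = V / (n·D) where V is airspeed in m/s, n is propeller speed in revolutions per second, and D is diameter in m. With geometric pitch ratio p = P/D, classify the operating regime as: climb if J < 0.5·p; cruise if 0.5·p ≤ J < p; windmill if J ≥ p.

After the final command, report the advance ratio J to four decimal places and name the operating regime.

set_propeller: D = 3.545 m, P = 4.661 m (p = P/D = 1.314810); state ← (V=0, rpm=0)
throttle_to(2811): rpm ← 2811
adjust_throttle(+1256): rpm ← 2811 +1256 = 4067
set_airspeed(48.55): V ← 48.55 m/s
adjust_throttle(-132): rpm ← 4067 -132 = 3935
adjust_throttle(-71): rpm ← 3935 -71 = 3864
final state: V = 48.55 m/s, rpm = 3864 → n = rpm/60 = 64.400000 rev/s
J = V / (n·D) = 48.55 / (64.400000 × 3.545) = 0.212661
regime bands: climb J<0.6574 | cruise [0.6574, 1.3148) | windmill J≥1.3148
J = 0.2127 → climb

J = 0.2127, regime = climb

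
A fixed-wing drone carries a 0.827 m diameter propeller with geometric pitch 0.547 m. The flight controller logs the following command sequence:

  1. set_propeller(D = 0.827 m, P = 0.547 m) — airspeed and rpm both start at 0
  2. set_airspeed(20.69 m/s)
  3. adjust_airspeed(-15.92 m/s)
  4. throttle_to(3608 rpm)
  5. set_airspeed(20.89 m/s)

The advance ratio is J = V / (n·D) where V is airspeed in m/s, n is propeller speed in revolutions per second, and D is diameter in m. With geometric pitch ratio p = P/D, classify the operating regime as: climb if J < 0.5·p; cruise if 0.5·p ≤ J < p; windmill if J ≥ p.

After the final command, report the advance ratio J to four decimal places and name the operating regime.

J = 0.4201, regime = cruise

set_propeller: D = 0.827 m, P = 0.547 m (p = P/D = 0.661427); state ← (V=0, rpm=0)
set_airspeed(20.69): V ← 20.69 m/s
adjust_airspeed(-15.92): V ← 20.69 -15.92 = 4.77 m/s
throttle_to(3608): rpm ← 3608
set_airspeed(20.89): V ← 20.89 m/s
final state: V = 20.89 m/s, rpm = 3608 → n = rpm/60 = 60.133333 rev/s
J = V / (n·D) = 20.89 / (60.133333 × 0.827) = 0.420066
regime bands: climb J<0.3307 | cruise [0.3307, 0.6614) | windmill J≥0.6614
J = 0.4201 → cruise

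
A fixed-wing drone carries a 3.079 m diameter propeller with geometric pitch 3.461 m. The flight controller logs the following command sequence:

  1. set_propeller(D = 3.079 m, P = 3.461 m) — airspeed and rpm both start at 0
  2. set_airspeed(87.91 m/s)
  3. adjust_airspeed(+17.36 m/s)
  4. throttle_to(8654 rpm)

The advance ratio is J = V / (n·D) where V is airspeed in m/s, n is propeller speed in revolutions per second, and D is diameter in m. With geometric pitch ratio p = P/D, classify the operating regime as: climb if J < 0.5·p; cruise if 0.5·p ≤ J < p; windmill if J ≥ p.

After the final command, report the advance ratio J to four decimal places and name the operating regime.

J = 0.2370, regime = climb

set_propeller: D = 3.079 m, P = 3.461 m (p = P/D = 1.124066); state ← (V=0, rpm=0)
set_airspeed(87.91): V ← 87.91 m/s
adjust_airspeed(+17.36): V ← 87.91 +17.36 = 105.27 m/s
throttle_to(8654): rpm ← 8654
final state: V = 105.27 m/s, rpm = 8654 → n = rpm/60 = 144.233333 rev/s
J = V / (n·D) = 105.27 / (144.233333 × 3.079) = 0.237044
regime bands: climb J<0.5620 | cruise [0.5620, 1.1241) | windmill J≥1.1241
J = 0.2370 → climb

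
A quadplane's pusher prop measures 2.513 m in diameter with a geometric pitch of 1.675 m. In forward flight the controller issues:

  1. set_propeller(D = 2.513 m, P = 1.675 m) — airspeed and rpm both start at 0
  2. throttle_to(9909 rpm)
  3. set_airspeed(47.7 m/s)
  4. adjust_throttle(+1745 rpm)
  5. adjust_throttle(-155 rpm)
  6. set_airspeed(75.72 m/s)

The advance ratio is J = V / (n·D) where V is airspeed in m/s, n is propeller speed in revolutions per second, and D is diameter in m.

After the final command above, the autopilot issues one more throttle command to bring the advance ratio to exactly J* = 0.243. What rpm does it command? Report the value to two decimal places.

rpm = 7439.83

set_propeller: D = 2.513 m, P = 1.675 m (p = P/D = 0.666534); state ← (V=0, rpm=0)
throttle_to(9909): rpm ← 9909
set_airspeed(47.7): V ← 47.7 m/s
adjust_throttle(+1745): rpm ← 9909 +1745 = 11654
adjust_throttle(-155): rpm ← 11654 -155 = 11499
set_airspeed(75.72): V ← 75.72 m/s
final state: V = 75.72 m/s, rpm = 11499 → n = rpm/60 = 191.650000 rev/s
target J* = 0.243; solve J* = V/(n·D) for n: n = V/(J*·D) = 75.72/(0.243 × 2.513) = 123.997190 rev/s
rpm = 60·n = 7439.831395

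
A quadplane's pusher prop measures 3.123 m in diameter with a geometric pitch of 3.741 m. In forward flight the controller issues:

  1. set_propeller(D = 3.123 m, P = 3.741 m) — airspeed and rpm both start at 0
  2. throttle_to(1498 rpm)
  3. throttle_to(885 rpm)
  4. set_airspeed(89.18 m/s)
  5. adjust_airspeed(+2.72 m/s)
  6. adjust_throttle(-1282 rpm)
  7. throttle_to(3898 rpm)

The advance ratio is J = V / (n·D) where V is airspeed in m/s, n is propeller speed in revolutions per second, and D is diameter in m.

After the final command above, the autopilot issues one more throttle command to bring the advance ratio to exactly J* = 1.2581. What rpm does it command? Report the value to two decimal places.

rpm = 1403.39

set_propeller: D = 3.123 m, P = 3.741 m (p = P/D = 1.197887); state ← (V=0, rpm=0)
throttle_to(1498): rpm ← 1498
throttle_to(885): rpm ← 885
set_airspeed(89.18): V ← 89.18 m/s
adjust_airspeed(+2.72): V ← 89.18 +2.72 = 91.9 m/s
adjust_throttle(-1282): rpm ← 885 -1282 = -397
throttle_to(3898): rpm ← 3898
final state: V = 91.9 m/s, rpm = 3898 → n = rpm/60 = 64.966667 rev/s
target J* = 1.2581; solve J* = V/(n·D) for n: n = V/(J*·D) = 91.9/(1.2581 × 3.123) = 23.389900 rev/s
rpm = 60·n = 1403.393999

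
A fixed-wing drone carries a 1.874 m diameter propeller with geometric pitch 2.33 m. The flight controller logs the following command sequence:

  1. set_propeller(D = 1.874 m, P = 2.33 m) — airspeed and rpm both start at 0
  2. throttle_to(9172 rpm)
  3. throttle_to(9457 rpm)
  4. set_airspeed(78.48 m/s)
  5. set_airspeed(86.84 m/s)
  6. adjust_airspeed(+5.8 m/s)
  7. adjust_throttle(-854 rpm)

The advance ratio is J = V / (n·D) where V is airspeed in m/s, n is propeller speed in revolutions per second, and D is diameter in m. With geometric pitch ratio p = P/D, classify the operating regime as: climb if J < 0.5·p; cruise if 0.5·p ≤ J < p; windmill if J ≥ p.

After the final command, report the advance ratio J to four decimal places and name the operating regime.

J = 0.3448, regime = climb

set_propeller: D = 1.874 m, P = 2.33 m (p = P/D = 1.243330); state ← (V=0, rpm=0)
throttle_to(9172): rpm ← 9172
throttle_to(9457): rpm ← 9457
set_airspeed(78.48): V ← 78.48 m/s
set_airspeed(86.84): V ← 86.84 m/s
adjust_airspeed(+5.8): V ← 86.84 +5.8 = 92.64 m/s
adjust_throttle(-854): rpm ← 9457 -854 = 8603
final state: V = 92.64 m/s, rpm = 8603 → n = rpm/60 = 143.383333 rev/s
J = V / (n·D) = 92.64 / (143.383333 × 1.874) = 0.344771
regime bands: climb J<0.6217 | cruise [0.6217, 1.2433) | windmill J≥1.2433
J = 0.3448 → climb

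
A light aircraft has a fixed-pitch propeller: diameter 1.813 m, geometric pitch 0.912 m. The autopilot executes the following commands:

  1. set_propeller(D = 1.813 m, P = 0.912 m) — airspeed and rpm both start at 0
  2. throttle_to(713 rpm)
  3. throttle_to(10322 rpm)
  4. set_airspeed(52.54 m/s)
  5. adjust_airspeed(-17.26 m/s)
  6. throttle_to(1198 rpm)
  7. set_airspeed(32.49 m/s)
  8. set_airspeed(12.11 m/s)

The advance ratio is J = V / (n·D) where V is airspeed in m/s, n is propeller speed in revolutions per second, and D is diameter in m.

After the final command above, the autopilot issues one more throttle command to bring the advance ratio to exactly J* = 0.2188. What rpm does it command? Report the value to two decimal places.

rpm = 1831.68

set_propeller: D = 1.813 m, P = 0.912 m (p = P/D = 0.503034); state ← (V=0, rpm=0)
throttle_to(713): rpm ← 713
throttle_to(10322): rpm ← 10322
set_airspeed(52.54): V ← 52.54 m/s
adjust_airspeed(-17.26): V ← 52.54 -17.26 = 35.28 m/s
throttle_to(1198): rpm ← 1198
set_airspeed(32.49): V ← 32.49 m/s
set_airspeed(12.11): V ← 12.11 m/s
final state: V = 12.11 m/s, rpm = 1198 → n = rpm/60 = 19.966667 rev/s
target J* = 0.2188; solve J* = V/(n·D) for n: n = V/(J*·D) = 12.11/(0.2188 × 1.813) = 30.528047 rev/s
rpm = 60·n = 1831.682819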